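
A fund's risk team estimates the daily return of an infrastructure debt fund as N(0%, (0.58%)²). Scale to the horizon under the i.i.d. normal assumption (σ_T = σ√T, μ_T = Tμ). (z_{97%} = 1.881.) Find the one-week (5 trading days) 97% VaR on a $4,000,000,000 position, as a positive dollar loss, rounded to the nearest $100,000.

$97,600,000

σ_{5d} = 0.58% × √5 = 1.297%.
VaR = 1.881 × 1.297% = 2.440%.
On $4,000,000,000: 0.02440 × $4,000,000,000 = $97,600,000.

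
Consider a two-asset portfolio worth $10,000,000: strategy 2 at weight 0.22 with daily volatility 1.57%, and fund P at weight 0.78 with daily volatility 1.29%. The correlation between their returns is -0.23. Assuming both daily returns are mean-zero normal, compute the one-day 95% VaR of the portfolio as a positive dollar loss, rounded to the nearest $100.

σ_p² = 0.22²·1.57² + 0.78²·1.29² + 2·-0.23·0.22·0.78·1.57·1.29 = 0.9719 (%²).
σ_p = √0.9719 = 0.986%.
At 95%, z = 1.645.
VaR = 1.645 × 0.986% = 1.622%; on $10,000,000 that is $162,200.

$162,200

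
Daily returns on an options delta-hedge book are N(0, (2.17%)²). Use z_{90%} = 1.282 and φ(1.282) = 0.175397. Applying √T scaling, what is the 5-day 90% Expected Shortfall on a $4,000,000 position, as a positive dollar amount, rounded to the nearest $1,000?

σ_{5d} = 2.17% × √5 = 4.852%.
ES multiplier = φ(z)/(1−α) = 0.175397/0.1 = 1.754.
ES = 4.852% × 1.754 = 8.510%; on $4,000,000: $340,400.

$340,000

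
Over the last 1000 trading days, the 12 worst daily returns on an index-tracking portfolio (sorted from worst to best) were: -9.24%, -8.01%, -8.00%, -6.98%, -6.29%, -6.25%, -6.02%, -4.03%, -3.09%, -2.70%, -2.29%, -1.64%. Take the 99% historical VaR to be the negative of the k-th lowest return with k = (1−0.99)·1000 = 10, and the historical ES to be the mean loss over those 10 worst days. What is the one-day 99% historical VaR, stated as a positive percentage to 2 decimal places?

2.70%

k = 10; the 10th lowest return is -2.70%, so VaR = 2.70%.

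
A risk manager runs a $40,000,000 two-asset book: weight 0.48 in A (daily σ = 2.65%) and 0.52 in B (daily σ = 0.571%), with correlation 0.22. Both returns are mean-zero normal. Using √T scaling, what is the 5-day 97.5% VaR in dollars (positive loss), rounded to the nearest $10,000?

$2,400,000

σ_p = √(0.48²·2.65² + 0.52²·0.571² + 2·0.22·0.48·0.52·2.65·0.571) = 1.368%.
σ_{5d} = 1.368% × √5 = 3.059%.
z(97.5%) = 1.960.
VaR = 1.960 × 3.059% = 5.996%; on $40,000,000 that is $2,398,400.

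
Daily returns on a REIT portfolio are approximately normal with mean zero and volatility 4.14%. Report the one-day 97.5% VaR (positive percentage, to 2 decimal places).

At 97.5% one-sided, z = 1.960.
VaR = z·σ = 1.960 × 4.14% = 8.114%.

8.11%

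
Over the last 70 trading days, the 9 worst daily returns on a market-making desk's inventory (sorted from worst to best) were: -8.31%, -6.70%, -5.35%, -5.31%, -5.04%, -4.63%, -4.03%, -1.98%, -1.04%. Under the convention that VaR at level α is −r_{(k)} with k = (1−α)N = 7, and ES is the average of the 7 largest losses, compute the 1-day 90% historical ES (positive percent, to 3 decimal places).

The 7 worst returns sum to -39.37%.
ES = −(-39.37%) / 7 = 5.6242…% ≈ 5.624%.

5.624%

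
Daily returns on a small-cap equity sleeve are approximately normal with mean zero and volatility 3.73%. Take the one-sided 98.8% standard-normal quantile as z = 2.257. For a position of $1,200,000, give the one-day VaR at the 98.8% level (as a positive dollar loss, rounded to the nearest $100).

$101,000

VaR = z·σ = 2.257 × 3.73% = 8.419%.
On $1,200,000: 0.08419 × $1,200,000 = $101,028.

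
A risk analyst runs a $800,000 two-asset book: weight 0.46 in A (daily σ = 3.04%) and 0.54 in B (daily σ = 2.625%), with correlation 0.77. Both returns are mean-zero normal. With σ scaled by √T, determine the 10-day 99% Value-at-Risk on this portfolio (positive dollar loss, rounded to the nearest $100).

$155,900

σ_p = √(0.46²·3.04² + 0.54²·2.625² + 2·0.77·0.46·0.54·3.04·2.625) = 2.649%.
σ_{10d} = 2.649% × √10 = 8.377%.
z(99%) = 2.326.
VaR = 2.326 × 8.377% = 19.485%; on $800,000 that is $155,880.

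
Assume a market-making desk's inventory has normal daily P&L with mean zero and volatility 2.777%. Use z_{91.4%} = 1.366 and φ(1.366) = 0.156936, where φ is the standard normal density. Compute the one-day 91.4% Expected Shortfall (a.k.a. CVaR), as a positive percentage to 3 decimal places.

5.068%

Tail multiplier: φ(z)/(1−α) = 0.156936 / 0.086 = 1.825.
ES = 2.777% × 1.825 = 5.068%.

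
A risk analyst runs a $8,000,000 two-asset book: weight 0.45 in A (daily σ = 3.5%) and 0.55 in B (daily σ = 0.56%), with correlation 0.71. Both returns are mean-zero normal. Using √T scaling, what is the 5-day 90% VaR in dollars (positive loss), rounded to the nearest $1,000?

σ_p = √(0.45²·3.5² + 0.55²·0.56² + 2·0.71·0.45·0.55·3.5·0.56) = 1.807%.
σ_{5d} = 1.807% × √5 = 4.041%.
z(90%) = 1.282.
VaR = 1.282 × 4.041% = 5.181%; on $8,000,000 that is $414,480.

$414,000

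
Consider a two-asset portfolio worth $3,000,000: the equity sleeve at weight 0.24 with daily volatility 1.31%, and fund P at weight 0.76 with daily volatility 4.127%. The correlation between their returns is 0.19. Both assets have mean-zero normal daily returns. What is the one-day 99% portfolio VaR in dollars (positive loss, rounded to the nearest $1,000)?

$224,000

σ_p² = 0.24²·1.31² + 0.76²·4.127² + 2·0.19·0.24·0.76·1.31·4.127 = 10.3113 (%²).
σ_p = √10.3113 = 3.211%.
At 99%, z = 2.326.
VaR = 2.326 × 3.211% = 7.469%; on $3,000,000 that is $224,070.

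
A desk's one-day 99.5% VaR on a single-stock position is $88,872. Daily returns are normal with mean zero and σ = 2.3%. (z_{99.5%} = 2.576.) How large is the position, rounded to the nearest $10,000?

$1,500,000

VaR as a fraction of value: z·σ = 2.576 × 2.3% = 5.9248%.
Position = $88,872 / 0.059248 = $1,500,000.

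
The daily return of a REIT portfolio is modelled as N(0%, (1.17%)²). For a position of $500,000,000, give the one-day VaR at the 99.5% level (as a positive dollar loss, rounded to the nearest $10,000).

At 99.5% one-sided, z = 2.576.
VaR = z·σ = 2.576 × 1.17% = 3.014%.
On $500,000,000: 0.03014 × $500,000,000 = $15,070,000.

$15,070,000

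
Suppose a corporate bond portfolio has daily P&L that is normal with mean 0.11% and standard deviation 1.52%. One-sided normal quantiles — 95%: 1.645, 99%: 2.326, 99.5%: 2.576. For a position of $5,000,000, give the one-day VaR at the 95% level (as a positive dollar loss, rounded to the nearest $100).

VaR = −μ + z·σ = −(0.11%) + 1.645 × 1.52% = 2.390%.
On $5,000,000: 0.02390 × $5,000,000 = $119,500.

$119,500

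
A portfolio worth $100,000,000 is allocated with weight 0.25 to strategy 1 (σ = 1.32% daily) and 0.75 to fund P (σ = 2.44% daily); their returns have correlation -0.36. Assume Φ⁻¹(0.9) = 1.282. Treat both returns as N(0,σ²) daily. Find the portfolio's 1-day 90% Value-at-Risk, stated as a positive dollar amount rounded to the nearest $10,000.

$2,230,000

σ_p² = 0.25²·1.32² + 0.75²·2.44² + 2·-0.36·0.25·0.75·1.32·2.44 = 3.0230 (%²).
σ_p = √3.0230 = 1.739%.
VaR = 1.282 × 1.739% = 2.229%; on $100,000,000 that is $2,229,000.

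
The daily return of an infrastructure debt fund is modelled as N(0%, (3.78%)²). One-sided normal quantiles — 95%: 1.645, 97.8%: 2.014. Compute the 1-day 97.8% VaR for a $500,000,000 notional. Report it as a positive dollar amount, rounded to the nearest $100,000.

VaR = z·σ = 2.014 × 3.78% = 7.613%.
On $500,000,000: 0.07613 × $500,000,000 = $38,065,000.

$38,100,000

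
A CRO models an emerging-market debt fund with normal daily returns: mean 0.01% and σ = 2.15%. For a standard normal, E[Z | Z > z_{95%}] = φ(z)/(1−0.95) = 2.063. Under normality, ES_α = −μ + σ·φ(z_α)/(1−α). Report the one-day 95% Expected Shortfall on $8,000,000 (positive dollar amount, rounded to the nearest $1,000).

$354,000

ES = −(0.01%) + 2.15% × 2.063 = 4.425%.
On $8,000,000: 0.04425 × $8,000,000 = $354,000.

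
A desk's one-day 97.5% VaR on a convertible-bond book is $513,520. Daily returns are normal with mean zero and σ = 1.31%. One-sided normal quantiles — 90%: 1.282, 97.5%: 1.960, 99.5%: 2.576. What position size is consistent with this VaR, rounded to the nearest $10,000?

$20,000,000

VaR as a fraction of value: z·σ = 1.960 × 1.31% = 2.5676%.
Position = $513,520 / 0.025676 = $20,000,000.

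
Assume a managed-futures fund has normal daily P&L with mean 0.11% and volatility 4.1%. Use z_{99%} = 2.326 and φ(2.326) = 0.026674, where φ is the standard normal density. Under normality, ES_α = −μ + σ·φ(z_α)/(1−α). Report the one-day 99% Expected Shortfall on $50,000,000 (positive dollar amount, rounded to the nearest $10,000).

$5,410,000

Tail multiplier: φ(z)/(1−α) = 0.026674 / 0.01 = 2.667.
ES = −(0.11%) + 4.1% × 2.667 = 10.825%.
On $50,000,000: 0.10825 × $50,000,000 = $5,412,500.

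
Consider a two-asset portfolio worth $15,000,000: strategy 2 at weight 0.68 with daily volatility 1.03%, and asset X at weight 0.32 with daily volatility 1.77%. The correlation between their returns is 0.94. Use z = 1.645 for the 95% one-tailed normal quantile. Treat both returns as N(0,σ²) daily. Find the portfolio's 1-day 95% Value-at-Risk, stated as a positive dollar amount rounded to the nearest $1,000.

σ_p² = 0.68²·1.03² + 0.32²·1.77² + 2·0.94·0.68·0.32·1.03·1.77 = 1.5572 (%²).
σ_p = √1.5572 = 1.248%.
VaR = 1.645 × 1.248% = 2.053%; on $15,000,000 that is $307,950.

$308,000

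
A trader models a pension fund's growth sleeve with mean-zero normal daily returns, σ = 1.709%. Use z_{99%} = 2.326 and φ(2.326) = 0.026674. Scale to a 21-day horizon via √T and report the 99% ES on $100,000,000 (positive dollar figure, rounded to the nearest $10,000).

σ_{21d} = 1.709% × √21 = 7.832%.
ES multiplier = φ(z)/(1−α) = 0.026674/0.01 = 2.667.
ES = 7.832% × 2.667 = 20.888%; on $100,000,000: $20,888,000.

$20,890,000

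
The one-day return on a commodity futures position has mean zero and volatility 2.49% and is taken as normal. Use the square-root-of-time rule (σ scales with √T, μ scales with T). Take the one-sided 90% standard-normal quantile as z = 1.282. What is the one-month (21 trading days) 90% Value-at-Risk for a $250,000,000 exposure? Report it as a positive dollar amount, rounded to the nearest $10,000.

σ_{21d} = 2.49% × √21 = 11.411%.
VaR = 1.282 × 11.411% = 14.629%.
On $250,000,000: 0.14629 × $250,000,000 = $36,572,500.

$36,570,000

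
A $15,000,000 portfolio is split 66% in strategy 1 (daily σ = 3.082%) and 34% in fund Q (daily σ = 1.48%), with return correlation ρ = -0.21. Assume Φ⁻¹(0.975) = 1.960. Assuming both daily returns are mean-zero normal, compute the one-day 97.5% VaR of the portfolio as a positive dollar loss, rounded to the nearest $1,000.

σ_p² = 0.66²·3.082² + 0.34²·1.48² + 2·-0.21·0.66·0.34·3.082·1.48 = 3.9610 (%²).
σ_p = √3.9610 = 1.990%.
VaR = 1.960 × 1.990% = 3.900%; on $15,000,000 that is $585,000.

$585,000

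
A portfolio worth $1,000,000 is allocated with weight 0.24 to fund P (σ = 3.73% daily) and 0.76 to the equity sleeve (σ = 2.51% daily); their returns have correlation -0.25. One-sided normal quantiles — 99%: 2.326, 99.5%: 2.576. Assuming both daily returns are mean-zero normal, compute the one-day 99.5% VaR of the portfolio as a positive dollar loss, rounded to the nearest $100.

σ_p² = 0.24²·3.73² + 0.76²·2.51² + 2·-0.25·0.24·0.76·3.73·2.51 = 3.5865 (%²).
σ_p = √3.5865 = 1.894%.
VaR = 2.576 × 1.894% = 4.879%; on $1,000,000 that is $48,790.

$48,800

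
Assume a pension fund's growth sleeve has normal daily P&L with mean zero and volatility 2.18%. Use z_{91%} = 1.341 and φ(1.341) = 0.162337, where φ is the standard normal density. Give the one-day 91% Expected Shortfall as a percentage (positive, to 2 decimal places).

Tail multiplier: φ(z)/(1−α) = 0.162337 / 0.09 = 1.804.
ES = 2.18% × 1.804 = 3.933%.

3.93%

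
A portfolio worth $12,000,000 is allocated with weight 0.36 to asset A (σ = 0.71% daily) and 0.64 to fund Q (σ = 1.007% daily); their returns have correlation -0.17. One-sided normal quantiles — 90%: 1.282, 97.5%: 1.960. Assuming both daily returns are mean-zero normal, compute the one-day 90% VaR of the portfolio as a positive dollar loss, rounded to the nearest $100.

$100,300

σ_p² = 0.36²·0.71² + 0.64²·1.007² + 2·-0.17·0.36·0.64·0.71·1.007 = 0.4247 (%²).
σ_p = √0.4247 = 0.652%.
VaR = 1.282 × 0.652% = 0.836%; on $12,000,000 that is $100,320.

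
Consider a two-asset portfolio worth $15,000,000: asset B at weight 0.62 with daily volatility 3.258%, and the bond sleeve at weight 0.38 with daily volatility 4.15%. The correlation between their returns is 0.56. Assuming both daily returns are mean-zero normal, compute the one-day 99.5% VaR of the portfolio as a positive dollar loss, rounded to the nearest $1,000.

$1,230,000

σ_p² = 0.62²·3.258² + 0.38²·4.15² + 2·0.56·0.62·0.38·3.258·4.15 = 10.1349 (%²).
σ_p = √10.1349 = 3.184%.
At 99.5%, z = 2.576.
VaR = 2.576 × 3.184% = 8.202%; on $15,000,000 that is $1,230,300.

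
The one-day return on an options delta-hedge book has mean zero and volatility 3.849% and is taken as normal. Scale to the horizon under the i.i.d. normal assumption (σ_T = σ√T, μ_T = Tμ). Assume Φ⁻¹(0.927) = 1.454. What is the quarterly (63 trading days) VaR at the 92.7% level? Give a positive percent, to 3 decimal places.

σ_{63d} = 3.849% × √63 = 30.550%.
VaR = 1.454 × 30.550% = 44.420%.

44.420%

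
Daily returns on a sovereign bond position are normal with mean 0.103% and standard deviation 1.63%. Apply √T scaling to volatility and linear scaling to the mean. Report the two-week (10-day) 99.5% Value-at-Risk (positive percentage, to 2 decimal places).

12.25%

At 99.5%, z = 2.576.
σ_{10d} = 1.63% × √10 = 5.155%; μ_{10d} = 10 × 0.103% = 1.030%.
VaR = −(1.030%) + 2.576 × 5.155% = 12.249%.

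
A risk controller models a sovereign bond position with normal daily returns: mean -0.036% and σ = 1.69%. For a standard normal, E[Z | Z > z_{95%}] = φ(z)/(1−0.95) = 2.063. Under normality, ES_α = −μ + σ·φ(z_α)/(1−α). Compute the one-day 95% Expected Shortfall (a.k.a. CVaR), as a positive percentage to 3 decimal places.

3.522%

ES = −(-0.036%) + 1.69% × 2.063 = 3.522%.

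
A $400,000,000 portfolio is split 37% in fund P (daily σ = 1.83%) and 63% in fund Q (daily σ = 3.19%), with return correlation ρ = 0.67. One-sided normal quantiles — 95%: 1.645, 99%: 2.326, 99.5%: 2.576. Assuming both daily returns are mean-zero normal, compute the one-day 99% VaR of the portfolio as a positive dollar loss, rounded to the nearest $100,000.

σ_p² = 0.37²·1.83² + 0.63²·3.19² + 2·0.67·0.37·0.63·1.83·3.19 = 6.3208 (%²).
σ_p = √6.3208 = 2.514%.
VaR = 2.326 × 2.514% = 5.848%; on $400,000,000 that is $23,392,000.

$23,400,000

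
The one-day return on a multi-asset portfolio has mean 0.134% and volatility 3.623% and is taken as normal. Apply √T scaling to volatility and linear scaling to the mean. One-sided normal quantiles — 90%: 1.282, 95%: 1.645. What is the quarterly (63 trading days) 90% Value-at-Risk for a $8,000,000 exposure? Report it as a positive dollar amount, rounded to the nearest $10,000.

$2,270,000

σ_{63d} = 3.623% × √63 = 28.757%; μ_{63d} = 63 × 0.134% = 8.442%.
VaR = −(8.442%) + 1.282 × 28.757% = 28.424%.
On $8,000,000: 0.28424 × $8,000,000 = $2,273,920.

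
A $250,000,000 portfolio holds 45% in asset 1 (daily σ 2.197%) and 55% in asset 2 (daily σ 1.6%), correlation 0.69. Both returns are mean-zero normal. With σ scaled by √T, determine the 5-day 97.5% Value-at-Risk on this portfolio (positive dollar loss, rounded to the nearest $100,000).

$18,800,000

σ_p = √(0.45²·2.197² + 0.55²·1.6² + 2·0.69·0.45·0.55·2.197·1.6) = 1.718%.
σ_{5d} = 1.718% × √5 = 3.842%.
z(97.5%) = 1.960.
VaR = 1.960 × 3.842% = 7.530%; on $250,000,000 that is $18,825,000.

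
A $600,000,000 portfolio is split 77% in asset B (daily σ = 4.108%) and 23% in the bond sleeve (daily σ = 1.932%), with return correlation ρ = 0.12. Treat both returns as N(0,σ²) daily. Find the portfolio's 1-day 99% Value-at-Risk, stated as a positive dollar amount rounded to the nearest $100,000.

$45,300,000

σ_p² = 0.77²·4.108² + 0.23²·1.932² + 2·0.12·0.77·0.23·4.108·1.932 = 10.5404 (%²).
σ_p = √10.5404 = 3.247%.
At 99%, z = 2.326.
VaR = 2.326 × 3.247% = 7.553%; on $600,000,000 that is $45,318,000.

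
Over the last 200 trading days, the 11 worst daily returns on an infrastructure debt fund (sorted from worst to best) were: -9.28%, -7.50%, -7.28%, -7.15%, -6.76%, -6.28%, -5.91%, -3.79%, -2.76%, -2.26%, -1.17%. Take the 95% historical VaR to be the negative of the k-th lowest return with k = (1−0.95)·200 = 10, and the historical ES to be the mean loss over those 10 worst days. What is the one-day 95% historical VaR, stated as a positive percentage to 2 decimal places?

2.26%

k = 10; the 10th lowest return is -2.26%, so VaR = 2.26%.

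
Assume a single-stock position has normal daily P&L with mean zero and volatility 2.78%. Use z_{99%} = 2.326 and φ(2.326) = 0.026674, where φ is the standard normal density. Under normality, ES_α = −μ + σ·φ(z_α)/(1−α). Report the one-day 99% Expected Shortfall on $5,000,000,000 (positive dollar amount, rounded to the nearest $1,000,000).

$371,000,000

Tail multiplier: φ(z)/(1−α) = 0.026674 / 0.01 = 2.667.
ES = 2.78% × 2.667 = 7.414%.
On $5,000,000,000: 0.07414 × $5,000,000,000 = $370,700,000.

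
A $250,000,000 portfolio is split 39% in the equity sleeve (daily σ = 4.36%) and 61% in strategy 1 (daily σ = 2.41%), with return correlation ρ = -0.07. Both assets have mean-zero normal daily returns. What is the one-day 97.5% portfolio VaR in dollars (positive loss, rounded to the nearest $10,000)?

σ_p² = 0.39²·4.36² + 0.61²·2.41² + 2·-0.07·0.39·0.61·4.36·2.41 = 4.7026 (%²).
σ_p = √4.7026 = 2.169%.
At 97.5%, z = 1.960.
VaR = 1.960 × 2.169% = 4.251%; on $250,000,000 that is $10,627,500.

$10,630,000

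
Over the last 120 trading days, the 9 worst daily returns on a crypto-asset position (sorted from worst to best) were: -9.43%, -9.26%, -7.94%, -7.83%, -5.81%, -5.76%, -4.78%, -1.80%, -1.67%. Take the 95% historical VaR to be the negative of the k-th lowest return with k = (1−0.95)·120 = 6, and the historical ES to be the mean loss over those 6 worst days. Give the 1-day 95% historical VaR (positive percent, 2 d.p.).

5.76%

k = 6; the 6th lowest return is -5.76%, so VaR = 5.76%.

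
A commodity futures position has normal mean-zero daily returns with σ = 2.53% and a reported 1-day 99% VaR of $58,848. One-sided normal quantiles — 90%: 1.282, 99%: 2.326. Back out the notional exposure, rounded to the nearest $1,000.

VaR as a fraction of value: z·σ = 2.326 × 2.53% = 5.88478%.
Position = $58,848 / 0.0588478 = $1,000,003.

$1,000,000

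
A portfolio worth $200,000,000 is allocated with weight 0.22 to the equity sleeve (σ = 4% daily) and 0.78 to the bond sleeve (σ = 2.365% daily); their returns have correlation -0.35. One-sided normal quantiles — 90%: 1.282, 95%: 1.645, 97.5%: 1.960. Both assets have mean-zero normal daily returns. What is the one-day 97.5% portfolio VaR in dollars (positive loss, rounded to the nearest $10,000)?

σ_p² = 0.22²·4² + 0.78²·2.365² + 2·-0.35·0.22·0.78·4·2.365 = 3.0410 (%²).
σ_p = √3.0410 = 1.744%.
VaR = 1.960 × 1.744% = 3.418%; on $200,000,000 that is $6,836,000.

$6,840,000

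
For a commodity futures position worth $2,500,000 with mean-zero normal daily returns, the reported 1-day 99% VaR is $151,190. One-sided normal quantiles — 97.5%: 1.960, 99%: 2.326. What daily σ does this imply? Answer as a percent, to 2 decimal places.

VaR as a fraction: $151,190 / $2,500,000 = 6.048%.
σ = VaR / z = 6.048% / 2.326 = 2.600%.

2.60%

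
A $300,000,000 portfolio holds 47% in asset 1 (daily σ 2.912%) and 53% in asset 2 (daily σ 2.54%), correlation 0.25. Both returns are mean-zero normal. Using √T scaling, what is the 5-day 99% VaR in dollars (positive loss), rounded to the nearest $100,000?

$33,500,000

σ_p = √(0.47²·2.912² + 0.53²·2.54² + 2·0.25·0.47·0.53·2.912·2.54) = 2.146%.
σ_{5d} = 2.146% × √5 = 4.799%.
z(99%) = 2.326.
VaR = 2.326 × 4.799% = 11.162%; on $300,000,000 that is $33,486,000.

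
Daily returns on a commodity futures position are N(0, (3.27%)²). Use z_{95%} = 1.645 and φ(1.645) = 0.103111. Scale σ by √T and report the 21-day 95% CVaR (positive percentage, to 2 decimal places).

30.90%

σ_{21d} = 3.27% × √21 = 14.985%.
ES multiplier = φ(z)/(1−α) = 0.103111/0.05 = 2.062.
ES = 14.985% × 2.062 = 30.899%.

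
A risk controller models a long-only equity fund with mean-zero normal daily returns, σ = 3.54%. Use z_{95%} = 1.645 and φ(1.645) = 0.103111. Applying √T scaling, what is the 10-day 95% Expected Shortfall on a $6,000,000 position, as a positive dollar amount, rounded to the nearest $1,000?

$1,385,000

σ_{10d} = 3.54% × √10 = 11.194%.
ES multiplier = φ(z)/(1−α) = 0.103111/0.05 = 2.062.
ES = 11.194% × 2.062 = 23.082%; on $6,000,000: $1,384,920.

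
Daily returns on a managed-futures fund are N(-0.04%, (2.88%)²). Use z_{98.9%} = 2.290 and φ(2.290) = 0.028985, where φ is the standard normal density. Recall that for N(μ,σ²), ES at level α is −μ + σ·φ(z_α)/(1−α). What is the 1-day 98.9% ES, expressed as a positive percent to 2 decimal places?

7.63%

Tail multiplier: φ(z)/(1−α) = 0.028985 / 0.011 = 2.635.
ES = −(-0.04%) + 2.88% × 2.635 = 7.629%.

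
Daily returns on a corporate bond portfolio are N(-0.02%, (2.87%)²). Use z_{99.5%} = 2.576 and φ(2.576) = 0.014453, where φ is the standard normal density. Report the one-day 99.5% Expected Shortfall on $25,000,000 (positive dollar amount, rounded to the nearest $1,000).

Tail multiplier: φ(z)/(1−α) = 0.014453 / 0.005 = 2.891.
ES = −(-0.02%) + 2.87% × 2.891 = 8.317%.
On $25,000,000: 0.08317 × $25,000,000 = $2,079,250.

$2,079,000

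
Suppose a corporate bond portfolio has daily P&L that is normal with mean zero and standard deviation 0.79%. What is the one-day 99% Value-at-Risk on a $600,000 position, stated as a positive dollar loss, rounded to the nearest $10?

$11,030

At 99% one-sided, z = 2.326.
VaR = z·σ = 2.326 × 0.79% = 1.838%.
On $600,000: 0.01838 × $600,000 = $11,028.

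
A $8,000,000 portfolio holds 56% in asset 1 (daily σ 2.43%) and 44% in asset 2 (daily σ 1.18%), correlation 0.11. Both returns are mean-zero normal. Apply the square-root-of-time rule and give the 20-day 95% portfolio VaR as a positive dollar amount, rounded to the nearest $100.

$888,000

σ_p = √(0.56²·2.43² + 0.44²·1.18² + 2·0.11·0.56·0.44·2.43·1.18) = 1.509%.
σ_{20d} = 1.509% × √20 = 6.748%.
z(95%) = 1.645.
VaR = 1.645 × 6.748% = 11.100%; on $8,000,000 that is $888,000.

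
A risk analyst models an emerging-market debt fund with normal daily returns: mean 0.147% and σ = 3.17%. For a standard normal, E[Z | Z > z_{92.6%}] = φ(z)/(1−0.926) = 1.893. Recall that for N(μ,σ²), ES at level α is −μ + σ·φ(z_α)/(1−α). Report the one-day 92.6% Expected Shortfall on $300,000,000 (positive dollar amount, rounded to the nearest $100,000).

ES = −(0.147%) + 3.17% × 1.893 = 5.854%.
On $300,000,000: 0.05854 × $300,000,000 = $17,562,000.

$17,600,000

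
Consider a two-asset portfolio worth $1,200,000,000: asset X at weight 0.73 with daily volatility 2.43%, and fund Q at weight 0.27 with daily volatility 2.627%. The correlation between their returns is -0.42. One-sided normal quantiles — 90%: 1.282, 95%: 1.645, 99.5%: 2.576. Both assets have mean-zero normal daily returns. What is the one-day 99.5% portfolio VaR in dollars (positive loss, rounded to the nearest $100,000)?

σ_p² = 0.73²·2.43² + 0.27²·2.627² + 2·-0.42·0.73·0.27·2.43·2.627 = 2.5929 (%²).
σ_p = √2.5929 = 1.610%.
VaR = 2.576 × 1.610% = 4.147%; on $1,200,000,000 that is $49,764,000.

$49,800,000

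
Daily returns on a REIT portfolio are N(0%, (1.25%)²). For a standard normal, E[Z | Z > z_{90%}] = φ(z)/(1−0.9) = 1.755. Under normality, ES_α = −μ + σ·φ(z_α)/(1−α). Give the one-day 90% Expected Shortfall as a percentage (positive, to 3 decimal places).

2.194%

ES = 1.25% × 1.755 = 2.194%.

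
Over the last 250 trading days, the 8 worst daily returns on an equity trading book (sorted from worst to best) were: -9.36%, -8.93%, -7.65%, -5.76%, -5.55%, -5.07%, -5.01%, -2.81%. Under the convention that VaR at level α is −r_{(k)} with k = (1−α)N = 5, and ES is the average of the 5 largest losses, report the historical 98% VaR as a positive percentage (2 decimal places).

5.55%

k = 5; the 5th lowest return is -5.55%, so VaR = 5.55%.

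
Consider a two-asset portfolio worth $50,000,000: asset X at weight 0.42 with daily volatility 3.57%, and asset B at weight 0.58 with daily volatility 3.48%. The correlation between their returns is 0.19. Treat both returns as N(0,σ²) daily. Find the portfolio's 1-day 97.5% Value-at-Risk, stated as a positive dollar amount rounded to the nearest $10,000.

$2,680,000

σ_p² = 0.42²·3.57² + 0.58²·3.48² + 2·0.19·0.42·0.58·3.57·3.48 = 7.4722 (%²).
σ_p = √7.4722 = 2.734%.
At 97.5%, z = 1.960.
VaR = 1.960 × 2.734% = 5.359%; on $50,000,000 that is $2,679,500.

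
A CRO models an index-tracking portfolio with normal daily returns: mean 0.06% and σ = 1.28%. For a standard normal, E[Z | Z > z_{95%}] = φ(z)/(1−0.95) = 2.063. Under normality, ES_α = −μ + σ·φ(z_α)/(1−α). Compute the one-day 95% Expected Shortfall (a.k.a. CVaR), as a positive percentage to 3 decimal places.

2.581%

ES = −(0.06%) + 1.28% × 2.063 = 2.581%.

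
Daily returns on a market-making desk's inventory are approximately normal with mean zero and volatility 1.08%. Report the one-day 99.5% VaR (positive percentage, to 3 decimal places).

At 99.5% one-sided, z = 2.576.
VaR = z·σ = 2.576 × 1.08% = 2.782%.

2.782%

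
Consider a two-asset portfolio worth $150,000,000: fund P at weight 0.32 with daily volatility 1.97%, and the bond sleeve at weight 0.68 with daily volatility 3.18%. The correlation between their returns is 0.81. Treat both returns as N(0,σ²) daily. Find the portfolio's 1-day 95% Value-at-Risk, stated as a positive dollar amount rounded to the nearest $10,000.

σ_p² = 0.32²·1.97² + 0.68²·3.18² + 2·0.81·0.32·0.68·1.97·3.18 = 7.2817 (%²).
σ_p = √7.2817 = 2.698%.
At 95%, z = 1.645.
VaR = 1.645 × 2.698% = 4.438%; on $150,000,000 that is $6,657,000.

$6,660,000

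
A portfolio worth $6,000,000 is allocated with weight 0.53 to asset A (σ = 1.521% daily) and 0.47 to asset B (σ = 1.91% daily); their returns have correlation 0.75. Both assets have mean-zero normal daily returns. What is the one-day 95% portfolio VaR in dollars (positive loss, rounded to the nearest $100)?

$157,300

σ_p² = 0.53²·1.521² + 0.47²·1.91² + 2·0.75·0.53·0.47·1.521·1.91 = 2.5412 (%²).
σ_p = √2.5412 = 1.594%.
At 95%, z = 1.645.
VaR = 1.645 × 1.594% = 2.622%; on $6,000,000 that is $157,320.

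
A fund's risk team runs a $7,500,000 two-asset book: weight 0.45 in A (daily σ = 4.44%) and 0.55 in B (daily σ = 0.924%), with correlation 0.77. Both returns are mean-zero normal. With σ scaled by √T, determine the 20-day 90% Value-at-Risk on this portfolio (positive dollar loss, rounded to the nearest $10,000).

σ_p = √(0.45²·4.44² + 0.55²·0.924² + 2·0.77·0.45·0.55·4.44·0.924) = 2.411%.
σ_{20d} = 2.411% × √20 = 10.782%.
z(90%) = 1.282.
VaR = 1.282 × 10.782% = 13.823%; on $7,500,000 that is $1,036,725.

$1,040,000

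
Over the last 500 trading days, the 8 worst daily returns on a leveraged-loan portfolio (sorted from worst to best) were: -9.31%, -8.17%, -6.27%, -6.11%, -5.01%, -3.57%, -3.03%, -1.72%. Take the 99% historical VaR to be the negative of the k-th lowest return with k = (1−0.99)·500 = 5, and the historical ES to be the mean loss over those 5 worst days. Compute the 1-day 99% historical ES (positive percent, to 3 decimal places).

The 5 worst returns sum to -34.87%.
ES = −(-34.87%) / 5 = 6.974%.

6.974%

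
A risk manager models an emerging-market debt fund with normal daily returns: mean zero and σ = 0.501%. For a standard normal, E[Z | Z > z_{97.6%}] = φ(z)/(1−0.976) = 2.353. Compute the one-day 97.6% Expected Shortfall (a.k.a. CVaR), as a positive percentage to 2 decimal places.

ES = 0.501% × 2.353 = 1.179%.

1.18%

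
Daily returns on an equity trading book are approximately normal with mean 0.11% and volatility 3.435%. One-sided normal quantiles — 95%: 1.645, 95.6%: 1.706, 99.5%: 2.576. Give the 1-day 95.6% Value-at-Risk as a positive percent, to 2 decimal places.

VaR = −μ + z·σ = −(0.11%) + 1.706 × 3.435% = 5.750%.

5.75%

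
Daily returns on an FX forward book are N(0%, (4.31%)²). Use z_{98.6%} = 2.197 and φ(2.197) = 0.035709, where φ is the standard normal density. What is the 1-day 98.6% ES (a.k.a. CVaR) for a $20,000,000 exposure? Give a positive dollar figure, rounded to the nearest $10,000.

$2,200,000

Tail multiplier: φ(z)/(1−α) = 0.035709 / 0.014 = 2.551.
ES = 4.31% × 2.551 = 10.995%.
On $20,000,000: 0.10995 × $20,000,000 = $2,199,000.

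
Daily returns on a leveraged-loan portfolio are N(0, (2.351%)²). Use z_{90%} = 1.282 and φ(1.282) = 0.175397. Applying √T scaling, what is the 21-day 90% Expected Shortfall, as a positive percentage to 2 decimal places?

σ_{21d} = 2.351% × √21 = 10.774%.
ES multiplier = φ(z)/(1−α) = 0.175397/0.1 = 1.754.
ES = 10.774% × 1.754 = 18.898%.

18.90%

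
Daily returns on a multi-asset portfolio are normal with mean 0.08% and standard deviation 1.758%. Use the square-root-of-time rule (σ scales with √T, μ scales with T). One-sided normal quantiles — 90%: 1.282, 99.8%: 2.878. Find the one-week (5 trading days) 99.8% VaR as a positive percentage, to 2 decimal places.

10.91%

σ_{5d} = 1.758% × √5 = 3.931%; μ_{5d} = 5 × 0.08% = 0.400%.
VaR = −(0.400%) + 2.878 × 3.931% = 10.913%.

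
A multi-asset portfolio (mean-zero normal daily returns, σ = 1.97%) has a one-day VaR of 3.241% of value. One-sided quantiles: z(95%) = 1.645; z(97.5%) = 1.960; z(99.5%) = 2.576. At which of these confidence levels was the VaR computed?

95%

Implied z = VaR/σ = 3.241 / 1.97 = 1.645.
This matches z(95%) = 1.645.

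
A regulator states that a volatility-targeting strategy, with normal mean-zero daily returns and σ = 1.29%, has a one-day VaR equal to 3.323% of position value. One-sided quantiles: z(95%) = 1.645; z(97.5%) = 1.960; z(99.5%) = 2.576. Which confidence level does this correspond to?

Implied z = VaR/σ = 3.323 / 1.29 = 2.576.
This matches z(99.5%) = 2.576.

99.5%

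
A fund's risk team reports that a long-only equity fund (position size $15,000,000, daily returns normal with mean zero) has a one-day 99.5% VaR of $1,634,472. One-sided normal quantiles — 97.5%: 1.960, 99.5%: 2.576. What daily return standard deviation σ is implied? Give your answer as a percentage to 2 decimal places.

4.23%

VaR as a fraction: $1,634,472 / $15,000,000 = 10.896%.
σ = VaR / z = 10.896% / 2.576 = 4.230%.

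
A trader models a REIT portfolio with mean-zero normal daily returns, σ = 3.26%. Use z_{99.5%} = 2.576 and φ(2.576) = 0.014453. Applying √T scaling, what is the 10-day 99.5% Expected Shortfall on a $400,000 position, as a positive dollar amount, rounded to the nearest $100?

$119,200

σ_{10d} = 3.26% × √10 = 10.309%.
ES multiplier = φ(z)/(1−α) = 0.014453/0.005 = 2.891.
ES = 10.309% × 2.891 = 29.803%; on $400,000: $119,212.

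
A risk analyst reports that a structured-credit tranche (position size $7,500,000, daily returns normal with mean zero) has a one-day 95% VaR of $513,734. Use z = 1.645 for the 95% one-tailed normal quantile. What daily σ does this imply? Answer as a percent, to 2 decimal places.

4.16%

VaR as a fraction: $513,734 / $7,500,000 = 6.850%.
σ = VaR / z = 6.850% / 1.645 = 4.164%.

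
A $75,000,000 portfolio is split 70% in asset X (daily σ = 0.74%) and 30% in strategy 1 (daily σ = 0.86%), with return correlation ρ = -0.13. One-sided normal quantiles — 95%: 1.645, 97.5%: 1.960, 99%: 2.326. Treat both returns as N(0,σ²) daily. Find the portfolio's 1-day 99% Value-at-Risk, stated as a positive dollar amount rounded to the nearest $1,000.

σ_p² = 0.7²·0.74² + 0.3²·0.86² + 2·-0.13·0.7·0.3·0.74·0.86 = 0.3001 (%²).
σ_p = √0.3001 = 0.548%.
VaR = 2.326 × 0.548% = 1.275%; on $75,000,000 that is $956,250.

$956,000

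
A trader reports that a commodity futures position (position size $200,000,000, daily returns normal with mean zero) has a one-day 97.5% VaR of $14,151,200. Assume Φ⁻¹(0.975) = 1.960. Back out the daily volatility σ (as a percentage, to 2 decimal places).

3.61%

VaR as a fraction: $14,151,200 / $200,000,000 = 7.076%.
σ = VaR / z = 7.076% / 1.960 = 3.610%.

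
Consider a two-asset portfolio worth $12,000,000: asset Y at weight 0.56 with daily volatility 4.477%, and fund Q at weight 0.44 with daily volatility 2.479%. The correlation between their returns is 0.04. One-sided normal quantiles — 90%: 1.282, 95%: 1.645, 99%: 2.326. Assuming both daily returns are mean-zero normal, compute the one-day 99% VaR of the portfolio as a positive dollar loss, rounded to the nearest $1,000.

σ_p² = 0.56²·4.477² + 0.44²·2.479² + 2·0.04·0.56·0.44·4.477·2.479 = 7.6942 (%²).
σ_p = √7.6942 = 2.774%.
VaR = 2.326 × 2.774% = 6.452%; on $12,000,000 that is $774,240.

$774,000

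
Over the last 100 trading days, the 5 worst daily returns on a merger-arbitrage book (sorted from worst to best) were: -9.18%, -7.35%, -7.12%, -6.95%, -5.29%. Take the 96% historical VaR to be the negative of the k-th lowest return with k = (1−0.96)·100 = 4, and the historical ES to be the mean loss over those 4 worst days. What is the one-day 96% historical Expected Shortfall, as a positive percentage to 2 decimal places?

7.65%

The 4 worst returns sum to -30.60%.
ES = −(-30.60%) / 4 = 7.65%.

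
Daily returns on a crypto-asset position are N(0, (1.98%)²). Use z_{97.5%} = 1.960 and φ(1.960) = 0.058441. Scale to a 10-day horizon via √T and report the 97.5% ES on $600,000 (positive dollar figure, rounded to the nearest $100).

$87,800

σ_{10d} = 1.98% × √10 = 6.261%.
ES multiplier = φ(z)/(1−α) = 0.058441/0.025 = 2.338.
ES = 6.261% × 2.338 = 14.638%; on $600,000: $87,828.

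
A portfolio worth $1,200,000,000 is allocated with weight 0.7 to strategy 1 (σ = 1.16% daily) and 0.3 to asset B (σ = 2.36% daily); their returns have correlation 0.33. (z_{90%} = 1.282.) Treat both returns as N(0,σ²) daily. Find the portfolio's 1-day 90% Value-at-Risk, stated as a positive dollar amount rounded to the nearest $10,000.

σ_p² = 0.7²·1.16² + 0.3²·2.36² + 2·0.33·0.7·0.3·1.16·2.36 = 1.5400 (%²).
σ_p = √1.5400 = 1.241%.
VaR = 1.282 × 1.241% = 1.591%; on $1,200,000,000 that is $19,092,000.

$19,090,000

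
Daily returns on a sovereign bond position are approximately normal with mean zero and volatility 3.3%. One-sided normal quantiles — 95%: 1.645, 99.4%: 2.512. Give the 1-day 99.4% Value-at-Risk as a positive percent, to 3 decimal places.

VaR = z·σ = 2.512 × 3.3% = 8.290%.

8.290%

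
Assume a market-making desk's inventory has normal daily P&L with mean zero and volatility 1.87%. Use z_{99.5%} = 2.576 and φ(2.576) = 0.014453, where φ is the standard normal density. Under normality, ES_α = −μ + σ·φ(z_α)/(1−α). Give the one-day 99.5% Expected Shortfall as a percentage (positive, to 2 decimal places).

5.41%

Tail multiplier: φ(z)/(1−α) = 0.014453 / 0.005 = 2.891.
ES = 1.87% × 2.891 = 5.406%.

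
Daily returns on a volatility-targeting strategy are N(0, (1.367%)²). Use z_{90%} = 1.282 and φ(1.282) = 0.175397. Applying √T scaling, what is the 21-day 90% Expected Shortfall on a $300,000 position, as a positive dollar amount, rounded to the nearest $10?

σ_{21d} = 1.367% × √21 = 6.264%.
ES multiplier = φ(z)/(1−α) = 0.175397/0.1 = 1.754.
ES = 6.264% × 1.754 = 10.987%; on $300,000: $32,961.

$32,960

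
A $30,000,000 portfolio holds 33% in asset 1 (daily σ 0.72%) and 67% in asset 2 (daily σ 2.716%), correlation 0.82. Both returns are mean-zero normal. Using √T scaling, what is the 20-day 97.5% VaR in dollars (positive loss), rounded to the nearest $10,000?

$5,310,000

σ_p = √(0.33²·0.72² + 0.67²·2.716² + 2·0.82·0.33·0.67·0.72·2.716) = 2.019%.
σ_{20d} = 2.019% × √20 = 9.029%.
z(97.5%) = 1.960.
VaR = 1.960 × 9.029% = 17.697%; on $30,000,000 that is $5,309,100.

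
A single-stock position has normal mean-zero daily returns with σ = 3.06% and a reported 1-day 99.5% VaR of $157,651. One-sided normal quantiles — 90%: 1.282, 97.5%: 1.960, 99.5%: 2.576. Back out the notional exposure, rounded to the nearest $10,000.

$2,000,000

VaR as a fraction of value: z·σ = 2.576 × 3.06% = 7.88256%.
Position = $157,651 / 0.0788256 = $1,999,997.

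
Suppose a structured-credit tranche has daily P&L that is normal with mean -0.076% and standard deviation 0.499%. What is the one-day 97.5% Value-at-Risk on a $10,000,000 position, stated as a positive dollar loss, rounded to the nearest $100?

At 97.5% one-sided, z = 1.960.
VaR = −μ + z·σ = −(-0.076%) + 1.960 × 0.499% = 1.054%.
On $10,000,000: 0.01054 × $10,000,000 = $105,400.

$105,400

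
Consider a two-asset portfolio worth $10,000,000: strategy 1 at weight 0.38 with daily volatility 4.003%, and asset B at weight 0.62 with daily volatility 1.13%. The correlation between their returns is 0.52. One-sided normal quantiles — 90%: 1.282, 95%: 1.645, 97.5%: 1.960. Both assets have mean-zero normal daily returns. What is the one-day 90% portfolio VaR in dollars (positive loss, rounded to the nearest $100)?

$253,600

σ_p² = 0.38²·4.003² + 0.62²·1.13² + 2·0.52·0.38·0.62·4.003·1.13 = 3.9130 (%²).
σ_p = √3.9130 = 1.978%.
VaR = 1.282 × 1.978% = 2.536%; on $10,000,000 that is $253,600.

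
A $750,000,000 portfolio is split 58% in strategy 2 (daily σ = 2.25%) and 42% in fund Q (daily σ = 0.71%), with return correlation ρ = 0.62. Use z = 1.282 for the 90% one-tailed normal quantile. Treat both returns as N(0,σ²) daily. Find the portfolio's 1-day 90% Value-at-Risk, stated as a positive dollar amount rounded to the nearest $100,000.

$14,500,000

σ_p² = 0.58²·2.25² + 0.42²·0.71² + 2·0.62·0.58·0.42·2.25·0.71 = 2.2745 (%²).
σ_p = √2.2745 = 1.508%.
VaR = 1.282 × 1.508% = 1.933%; on $750,000,000 that is $14,497,500.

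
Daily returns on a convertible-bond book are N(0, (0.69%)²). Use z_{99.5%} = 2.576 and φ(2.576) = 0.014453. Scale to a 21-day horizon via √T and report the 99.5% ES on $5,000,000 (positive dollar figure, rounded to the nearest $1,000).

$457,000

σ_{21d} = 0.69% × √21 = 3.162%.
ES multiplier = φ(z)/(1−α) = 0.014453/0.005 = 2.891.
ES = 3.162% × 2.891 = 9.141%; on $5,000,000: $457,050.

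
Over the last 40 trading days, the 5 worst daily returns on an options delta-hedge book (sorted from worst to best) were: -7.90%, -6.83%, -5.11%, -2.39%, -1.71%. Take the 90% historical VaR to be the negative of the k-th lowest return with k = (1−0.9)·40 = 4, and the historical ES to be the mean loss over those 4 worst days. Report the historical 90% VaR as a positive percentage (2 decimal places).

k = 4; the 4th lowest return is -2.39%, so VaR = 2.39%.

2.39%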